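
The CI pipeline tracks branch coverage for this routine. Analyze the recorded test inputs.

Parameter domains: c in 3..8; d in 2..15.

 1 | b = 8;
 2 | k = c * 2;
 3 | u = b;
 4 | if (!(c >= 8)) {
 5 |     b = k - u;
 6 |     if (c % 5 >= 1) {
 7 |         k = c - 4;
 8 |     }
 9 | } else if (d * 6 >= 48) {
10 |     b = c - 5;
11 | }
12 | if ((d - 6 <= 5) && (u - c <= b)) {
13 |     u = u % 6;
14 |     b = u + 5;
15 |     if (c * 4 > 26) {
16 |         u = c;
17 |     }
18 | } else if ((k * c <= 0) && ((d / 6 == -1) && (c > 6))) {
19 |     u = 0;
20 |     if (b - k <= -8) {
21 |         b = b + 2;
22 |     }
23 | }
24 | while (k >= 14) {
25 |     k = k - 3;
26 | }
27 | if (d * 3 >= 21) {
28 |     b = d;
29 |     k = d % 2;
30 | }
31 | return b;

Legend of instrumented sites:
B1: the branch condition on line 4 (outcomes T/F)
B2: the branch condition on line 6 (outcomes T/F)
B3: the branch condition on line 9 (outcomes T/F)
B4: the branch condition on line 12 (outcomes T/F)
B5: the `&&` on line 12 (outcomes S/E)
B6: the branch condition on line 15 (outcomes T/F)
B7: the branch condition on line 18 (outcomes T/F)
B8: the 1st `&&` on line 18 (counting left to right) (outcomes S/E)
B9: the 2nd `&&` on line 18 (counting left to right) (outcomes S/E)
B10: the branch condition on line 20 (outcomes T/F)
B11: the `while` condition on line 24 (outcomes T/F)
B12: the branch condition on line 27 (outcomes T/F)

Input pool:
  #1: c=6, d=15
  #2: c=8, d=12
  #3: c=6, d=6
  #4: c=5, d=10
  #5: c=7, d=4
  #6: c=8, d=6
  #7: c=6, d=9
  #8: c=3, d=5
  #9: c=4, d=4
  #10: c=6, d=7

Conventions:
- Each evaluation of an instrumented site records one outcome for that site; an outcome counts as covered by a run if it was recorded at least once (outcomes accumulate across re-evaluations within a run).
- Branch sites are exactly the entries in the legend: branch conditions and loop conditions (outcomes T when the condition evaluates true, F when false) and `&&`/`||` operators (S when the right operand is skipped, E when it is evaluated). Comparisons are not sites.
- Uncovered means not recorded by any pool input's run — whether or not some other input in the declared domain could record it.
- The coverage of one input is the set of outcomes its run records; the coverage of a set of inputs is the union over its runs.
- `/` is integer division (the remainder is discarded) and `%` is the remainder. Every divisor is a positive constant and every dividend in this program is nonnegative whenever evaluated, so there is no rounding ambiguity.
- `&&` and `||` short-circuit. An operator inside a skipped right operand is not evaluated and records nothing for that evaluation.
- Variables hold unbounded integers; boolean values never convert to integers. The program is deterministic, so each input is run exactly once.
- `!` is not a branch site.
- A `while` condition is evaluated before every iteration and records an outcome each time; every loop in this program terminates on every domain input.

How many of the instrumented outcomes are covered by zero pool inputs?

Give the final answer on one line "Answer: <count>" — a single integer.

run #1 (c=6, d=15) runs B1->T, B2->T, B5->S, B4->F, B8->S, B7->F, B11->F, B12->T; records B1=T, B2=T, B4=F, B5=S, B7=F, B8=S, B11=F, B12=T
run #2 (c=8, d=12) runs B1->F, B3->T, B5->S, B4->F, B8->S, B7->F, B11->T, B11->F, B12->T; records B1=F, B3=T, B4=F, B5=S, B7=F, B8=S, B11=T, B11=F, B12=T
run #3 (c=6, d=6) runs B1->T, B2->T, B5->E, B4->T, B6->F, B11->F, B12->F; records B1=T, B2=T, B4=T, B5=E, B6=F, B11=F, B12=F
run #4 (c=5, d=10) runs B1->T, B2->F, B5->E, B4->F, B8->S, B7->F, B11->F, B12->T; records B1=T, B2=F, B4=F, B5=E, B7=F, B8=S, B11=F, B12=T
run #5 (c=7, d=4) runs B1->T, B2->T, B5->E, B4->T, B6->T, B11->F, B12->F; records B1=T, B2=T, B4=T, B5=E, B6=T, B11=F, B12=F
run #6 (c=8, d=6) runs B1->F, B3->F, B5->E, B4->T, B6->T, B11->T, B11->F, B12->F; records B1=F, B3=F, B4=T, B5=E, B6=T, B11=T, B11=F, B12=F
run #7 (c=6, d=9) runs B1->T, B2->T, B5->E, B4->T, B6->F, B11->F, B12->T; records B1=T, B2=T, B4=T, B5=E, B6=F, B11=F, B12=T
run #8 (c=3, d=5) runs B1->T, B2->T, B5->E, B4->F, B8->E, B9->S, B7->F, B11->F, B12->F; records B1=T, B2=T, B4=F, B5=E, B7=F, B8=E, B9=S, B11=F, B12=F
run #9 (c=4, d=4) runs B1->T, B2->T, B5->E, B4->F, B8->E, B9->S, B7->F, B11->F, B12->F; records B1=T, B2=T, B4=F, B5=E, B7=F, B8=E, B9=S, B11=F, B12=F
run #10 (c=6, d=7) runs B1->T, B2->T, B5->E, B4->T, B6->F, B11->F, B12->T; records B1=T, B2=T, B4=T, B5=E, B6=F, B11=F, B12=T
union over the pool: B1=T, B1=F, B2=T, B2=F, B3=T, B3=F, B4=T, B4=F, B5=S, B5=E, B6=T, B6=F, B7=F, B8=S, B8=E, B9=S, B11=T, B11=F, B12=T, B12=F
uncovered (4 of 24): B7=T, B9=E, B10=T, B10=F

Answer: 4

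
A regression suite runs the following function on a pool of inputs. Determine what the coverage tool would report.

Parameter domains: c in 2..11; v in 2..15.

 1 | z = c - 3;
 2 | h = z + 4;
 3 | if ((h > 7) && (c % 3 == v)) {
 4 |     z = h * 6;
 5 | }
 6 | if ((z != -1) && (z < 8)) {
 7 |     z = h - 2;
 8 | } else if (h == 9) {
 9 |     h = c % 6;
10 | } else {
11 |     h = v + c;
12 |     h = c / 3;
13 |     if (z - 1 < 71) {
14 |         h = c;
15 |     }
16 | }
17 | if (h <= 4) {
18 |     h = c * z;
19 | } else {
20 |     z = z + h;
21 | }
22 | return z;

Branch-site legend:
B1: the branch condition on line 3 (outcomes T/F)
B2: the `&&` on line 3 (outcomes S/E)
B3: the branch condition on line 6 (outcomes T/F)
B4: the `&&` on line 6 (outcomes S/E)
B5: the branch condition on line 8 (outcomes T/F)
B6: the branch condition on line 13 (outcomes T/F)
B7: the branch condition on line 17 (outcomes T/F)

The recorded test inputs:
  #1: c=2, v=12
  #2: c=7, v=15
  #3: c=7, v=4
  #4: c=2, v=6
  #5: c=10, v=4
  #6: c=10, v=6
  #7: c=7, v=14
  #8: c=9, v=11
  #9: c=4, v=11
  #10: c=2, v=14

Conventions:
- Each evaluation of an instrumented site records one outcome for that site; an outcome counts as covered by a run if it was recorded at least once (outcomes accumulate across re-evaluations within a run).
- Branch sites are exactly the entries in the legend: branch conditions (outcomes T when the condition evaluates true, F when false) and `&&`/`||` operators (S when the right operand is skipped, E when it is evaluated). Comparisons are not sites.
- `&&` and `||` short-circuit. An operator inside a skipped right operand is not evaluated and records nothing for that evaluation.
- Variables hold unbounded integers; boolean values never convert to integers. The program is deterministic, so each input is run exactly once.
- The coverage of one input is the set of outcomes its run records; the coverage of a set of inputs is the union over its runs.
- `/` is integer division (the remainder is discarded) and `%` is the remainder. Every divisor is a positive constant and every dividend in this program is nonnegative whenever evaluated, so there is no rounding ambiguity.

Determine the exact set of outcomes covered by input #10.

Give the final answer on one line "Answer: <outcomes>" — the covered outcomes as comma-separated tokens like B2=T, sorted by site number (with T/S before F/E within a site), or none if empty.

Event log for input #10 (c=2, v=14):
  B2->S, B1->F, B4->S, B3->F, B5->F, B6->T, B7->T
as a set, this run covers: B1=F, B2=S, B3=F, B4=S, B5=F, B6=T, B7=T

Answer: B1=F, B2=S, B3=F, B4=S, B5=F, B6=T, B7=T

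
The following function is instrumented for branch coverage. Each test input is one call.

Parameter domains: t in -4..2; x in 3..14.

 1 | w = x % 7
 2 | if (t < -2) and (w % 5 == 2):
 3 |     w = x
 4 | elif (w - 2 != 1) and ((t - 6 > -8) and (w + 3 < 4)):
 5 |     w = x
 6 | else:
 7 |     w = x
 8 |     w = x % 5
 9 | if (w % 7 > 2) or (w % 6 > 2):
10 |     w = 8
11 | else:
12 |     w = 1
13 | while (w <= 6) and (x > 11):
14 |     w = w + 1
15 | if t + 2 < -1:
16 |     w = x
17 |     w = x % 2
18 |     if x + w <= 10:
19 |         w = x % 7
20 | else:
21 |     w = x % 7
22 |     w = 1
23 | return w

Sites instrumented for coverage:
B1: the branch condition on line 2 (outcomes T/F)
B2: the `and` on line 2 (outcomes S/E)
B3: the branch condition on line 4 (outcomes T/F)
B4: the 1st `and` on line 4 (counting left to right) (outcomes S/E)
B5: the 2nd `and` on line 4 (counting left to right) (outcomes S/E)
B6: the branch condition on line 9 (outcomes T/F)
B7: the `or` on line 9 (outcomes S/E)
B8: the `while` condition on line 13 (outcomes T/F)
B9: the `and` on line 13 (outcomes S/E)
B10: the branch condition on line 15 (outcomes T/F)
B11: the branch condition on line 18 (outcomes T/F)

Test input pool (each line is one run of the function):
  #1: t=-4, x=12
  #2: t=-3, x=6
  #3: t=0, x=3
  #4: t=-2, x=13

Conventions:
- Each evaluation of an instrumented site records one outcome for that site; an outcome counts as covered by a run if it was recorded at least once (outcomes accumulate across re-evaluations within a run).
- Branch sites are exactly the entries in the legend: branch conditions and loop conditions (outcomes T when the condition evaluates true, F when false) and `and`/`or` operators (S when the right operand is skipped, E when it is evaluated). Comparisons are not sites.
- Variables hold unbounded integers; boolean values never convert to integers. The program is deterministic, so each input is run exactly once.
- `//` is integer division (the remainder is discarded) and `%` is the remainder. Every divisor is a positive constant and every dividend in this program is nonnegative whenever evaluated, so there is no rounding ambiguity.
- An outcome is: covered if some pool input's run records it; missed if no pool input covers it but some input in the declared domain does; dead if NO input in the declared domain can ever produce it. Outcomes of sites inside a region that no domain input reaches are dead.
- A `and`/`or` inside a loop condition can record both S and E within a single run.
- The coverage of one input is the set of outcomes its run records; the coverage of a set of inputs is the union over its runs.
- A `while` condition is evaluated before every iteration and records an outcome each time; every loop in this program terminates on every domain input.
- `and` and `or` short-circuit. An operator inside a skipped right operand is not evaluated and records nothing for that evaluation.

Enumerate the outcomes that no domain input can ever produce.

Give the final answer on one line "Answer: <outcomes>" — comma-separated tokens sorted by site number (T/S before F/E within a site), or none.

running all 84 domain inputs and tallying outcomes:
  reachable outcomes have witnesses, e.g. B1=T (e.g. t=-4, x=9), B1=F (e.g. t=-4, x=3), B2=S (e.g. t=-2, x=3), B2=E (e.g. t=-4, x=3)

Answer: none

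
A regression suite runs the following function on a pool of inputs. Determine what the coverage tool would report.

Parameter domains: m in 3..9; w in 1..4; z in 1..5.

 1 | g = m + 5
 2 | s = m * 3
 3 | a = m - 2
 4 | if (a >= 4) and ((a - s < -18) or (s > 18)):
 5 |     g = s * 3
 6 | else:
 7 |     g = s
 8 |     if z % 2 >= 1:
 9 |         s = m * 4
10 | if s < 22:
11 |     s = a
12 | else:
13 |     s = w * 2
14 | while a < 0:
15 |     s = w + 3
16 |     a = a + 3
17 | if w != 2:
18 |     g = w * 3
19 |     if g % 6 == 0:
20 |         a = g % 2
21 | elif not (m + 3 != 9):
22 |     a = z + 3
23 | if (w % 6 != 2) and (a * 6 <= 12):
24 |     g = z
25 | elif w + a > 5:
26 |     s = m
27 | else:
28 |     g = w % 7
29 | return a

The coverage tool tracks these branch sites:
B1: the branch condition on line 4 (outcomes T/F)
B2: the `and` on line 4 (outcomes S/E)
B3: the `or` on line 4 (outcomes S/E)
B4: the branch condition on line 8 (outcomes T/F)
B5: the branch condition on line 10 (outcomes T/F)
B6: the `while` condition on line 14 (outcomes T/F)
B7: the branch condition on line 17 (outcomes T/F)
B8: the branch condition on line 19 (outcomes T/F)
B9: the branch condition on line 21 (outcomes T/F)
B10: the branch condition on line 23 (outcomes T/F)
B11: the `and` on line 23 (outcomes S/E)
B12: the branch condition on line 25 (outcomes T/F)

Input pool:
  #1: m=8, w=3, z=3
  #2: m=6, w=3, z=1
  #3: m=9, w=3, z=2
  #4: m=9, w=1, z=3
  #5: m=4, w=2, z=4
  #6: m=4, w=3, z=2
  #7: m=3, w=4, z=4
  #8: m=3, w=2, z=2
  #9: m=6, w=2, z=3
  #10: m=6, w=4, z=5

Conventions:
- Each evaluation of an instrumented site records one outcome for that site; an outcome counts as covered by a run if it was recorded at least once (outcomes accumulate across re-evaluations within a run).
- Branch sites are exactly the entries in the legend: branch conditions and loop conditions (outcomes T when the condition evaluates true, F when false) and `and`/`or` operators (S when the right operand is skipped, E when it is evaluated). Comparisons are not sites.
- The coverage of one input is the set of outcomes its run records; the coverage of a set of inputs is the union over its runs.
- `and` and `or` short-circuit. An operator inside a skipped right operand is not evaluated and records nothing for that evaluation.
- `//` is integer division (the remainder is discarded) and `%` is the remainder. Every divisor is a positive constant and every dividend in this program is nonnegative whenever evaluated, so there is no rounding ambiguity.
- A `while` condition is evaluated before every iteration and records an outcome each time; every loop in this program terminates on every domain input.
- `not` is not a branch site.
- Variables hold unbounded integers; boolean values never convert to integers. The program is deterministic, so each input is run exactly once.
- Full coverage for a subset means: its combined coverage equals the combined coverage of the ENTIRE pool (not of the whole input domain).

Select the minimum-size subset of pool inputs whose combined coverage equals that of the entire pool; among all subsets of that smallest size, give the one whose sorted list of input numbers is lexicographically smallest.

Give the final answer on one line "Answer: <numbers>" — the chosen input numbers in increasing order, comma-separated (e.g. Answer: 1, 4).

run #1 (m=8, w=3, z=3) runs B2->E, B3->E, B1->T, B5->F, B6->F, B7->T, B8->F, B11->E, B10->F, B12->T; records B1=T, B2=E, B3=E, B5=F, B6=F, B7=T, B8=F, B10=F, B11=E, B12=T
run #2 (m=6, w=3, z=1) runs B2->E, B3->E, B1->F, B4->T, B5->F, B6->F, B7->T, B8->F, B11->E, B10->F, B12->T; records B1=F, B2=E, B3=E, B4=T, B5=F, B6=F, B7=T, B8=F, B10=F, B11=E, B12=T
run #3 (m=9, w=3, z=2) runs B2->E, B3->S, B1->T, B5->F, B6->F, B7->T, B8->F, B11->E, B10->F, B12->T; records B1=T, B2=E, B3=S, B5=F, B6=F, B7=T, B8=F, B10=F, B11=E, B12=T
run #4 (m=9, w=1, z=3) runs B2->E, B3->S, B1->T, B5->F, B6->F, B7->T, B8->F, B11->E, B10->F, B12->T; records B1=T, B2=E, B3=S, B5=F, B6=F, B7=T, B8=F, B10=F, B11=E, B12=T
run #5 (m=4, w=2, z=4) runs B2->S, B1->F, B4->F, B5->T, B6->F, B7->F, B9->F, B11->S, B10->F, B12->F; records B1=F, B2=S, B4=F, B5=T, B6=F, B7=F, B9=F, B10=F, B11=S, B12=F
run #6 (m=4, w=3, z=2) runs B2->S, B1->F, B4->F, B5->T, B6->F, B7->T, B8->F, B11->E, B10->T; records B1=F, B2=S, B4=F, B5=T, B6=F, B7=T, B8=F, B10=T, B11=E
run #7 (m=3, w=4, z=4) runs B2->S, B1->F, B4->F, B5->T, B6->F, B7->T, B8->T, B11->E, B10->T; records B1=F, B2=S, B4=F, B5=T, B6=F, B7=T, B8=T, B10=T, B11=E
run #8 (m=3, w=2, z=2) runs B2->S, B1->F, B4->F, B5->T, B6->F, B7->F, B9->F, B11->S, B10->F, B12->F; records B1=F, B2=S, B4=F, B5=T, B6=F, B7=F, B9=F, B10=F, B11=S, B12=F
run #9 (m=6, w=2, z=3) runs B2->E, B3->E, B1->F, B4->T, B5->F, B6->F, B7->F, B9->T, B11->S, B10->F, B12->T; records B1=F, B2=E, B3=E, B4=T, B5=F, B6=F, B7=F, B9=T, B10=F, B11=S, B12=T
run #10 (m=6, w=4, z=5) runs B2->E, B3->E, B1->F, B4->T, B5->F, B6->F, B7->T, B8->T, B11->E, B10->T; records B1=F, B2=E, B3=E, B4=T, B5=F, B6=F, B7=T, B8=T, B10=T, B11=E
pool-wide coverage (23 outcomes): B1=T, B1=F, B2=S, B2=E, B3=S, B3=E, B4=T, B4=F, B5=T, B5=F, B6=F, B7=T, B7=F, B8=T, B8=F, B9=T, B9=F, B10=T, B10=F, B11=S, B11=E, B12=T, B12=F
no size-1 subset reaches all 23 outcomes (best union: 11/23)
no size-2 subset reaches all 23 outcomes (best union: 18/23)
no size-3 subset reaches all 23 outcomes (best union: 22/23)
the canonical winner is {3, 5, 7, 9}: size 4, full 23-outcome coverage, earliest index list among size-4 covers

Answer: 3, 5, 7, 9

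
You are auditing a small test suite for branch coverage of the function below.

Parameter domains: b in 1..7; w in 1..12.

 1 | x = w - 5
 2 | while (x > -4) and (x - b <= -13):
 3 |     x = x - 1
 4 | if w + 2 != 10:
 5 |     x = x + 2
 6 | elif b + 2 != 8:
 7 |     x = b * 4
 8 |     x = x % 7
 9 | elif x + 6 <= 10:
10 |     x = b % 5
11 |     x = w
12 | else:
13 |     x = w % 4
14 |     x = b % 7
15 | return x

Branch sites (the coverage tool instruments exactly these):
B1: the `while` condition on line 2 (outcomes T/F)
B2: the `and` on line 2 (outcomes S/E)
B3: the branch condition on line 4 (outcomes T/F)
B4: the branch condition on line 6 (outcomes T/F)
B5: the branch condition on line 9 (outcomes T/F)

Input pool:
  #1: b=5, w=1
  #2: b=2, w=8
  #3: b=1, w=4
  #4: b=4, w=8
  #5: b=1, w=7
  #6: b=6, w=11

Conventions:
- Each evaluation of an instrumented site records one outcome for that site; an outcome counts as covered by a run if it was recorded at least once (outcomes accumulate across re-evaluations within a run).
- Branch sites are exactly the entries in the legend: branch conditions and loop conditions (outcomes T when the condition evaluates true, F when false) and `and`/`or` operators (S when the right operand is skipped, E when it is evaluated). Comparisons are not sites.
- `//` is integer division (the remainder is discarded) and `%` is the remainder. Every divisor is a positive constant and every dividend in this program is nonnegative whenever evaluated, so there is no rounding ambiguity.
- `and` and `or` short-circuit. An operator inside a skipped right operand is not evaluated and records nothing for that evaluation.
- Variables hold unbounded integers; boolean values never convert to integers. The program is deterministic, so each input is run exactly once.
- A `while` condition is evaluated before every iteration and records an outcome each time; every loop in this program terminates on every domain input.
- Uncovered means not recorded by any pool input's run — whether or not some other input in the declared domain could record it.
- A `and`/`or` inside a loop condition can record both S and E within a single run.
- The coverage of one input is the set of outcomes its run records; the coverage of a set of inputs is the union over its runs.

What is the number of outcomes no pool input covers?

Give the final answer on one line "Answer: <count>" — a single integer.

input #1 (b=5, w=1): covers B1=F, B2=S, B3=T
input #2 (b=2, w=8): covers B1=F, B2=E, B3=F, B4=T
input #3 (b=1, w=4): covers B1=F, B2=E, B3=T
input #4 (b=4, w=8): covers B1=F, B2=E, B3=F, B4=T
input #5 (b=1, w=7): covers B1=F, B2=E, B3=T
input #6 (b=6, w=11): covers B1=F, B2=E, B3=T
union over the pool: B1=F, B2=S, B2=E, B3=T, B3=F, B4=T
uncovered (4 of 10): B1=T, B4=F, B5=T, B5=F

Answer: 4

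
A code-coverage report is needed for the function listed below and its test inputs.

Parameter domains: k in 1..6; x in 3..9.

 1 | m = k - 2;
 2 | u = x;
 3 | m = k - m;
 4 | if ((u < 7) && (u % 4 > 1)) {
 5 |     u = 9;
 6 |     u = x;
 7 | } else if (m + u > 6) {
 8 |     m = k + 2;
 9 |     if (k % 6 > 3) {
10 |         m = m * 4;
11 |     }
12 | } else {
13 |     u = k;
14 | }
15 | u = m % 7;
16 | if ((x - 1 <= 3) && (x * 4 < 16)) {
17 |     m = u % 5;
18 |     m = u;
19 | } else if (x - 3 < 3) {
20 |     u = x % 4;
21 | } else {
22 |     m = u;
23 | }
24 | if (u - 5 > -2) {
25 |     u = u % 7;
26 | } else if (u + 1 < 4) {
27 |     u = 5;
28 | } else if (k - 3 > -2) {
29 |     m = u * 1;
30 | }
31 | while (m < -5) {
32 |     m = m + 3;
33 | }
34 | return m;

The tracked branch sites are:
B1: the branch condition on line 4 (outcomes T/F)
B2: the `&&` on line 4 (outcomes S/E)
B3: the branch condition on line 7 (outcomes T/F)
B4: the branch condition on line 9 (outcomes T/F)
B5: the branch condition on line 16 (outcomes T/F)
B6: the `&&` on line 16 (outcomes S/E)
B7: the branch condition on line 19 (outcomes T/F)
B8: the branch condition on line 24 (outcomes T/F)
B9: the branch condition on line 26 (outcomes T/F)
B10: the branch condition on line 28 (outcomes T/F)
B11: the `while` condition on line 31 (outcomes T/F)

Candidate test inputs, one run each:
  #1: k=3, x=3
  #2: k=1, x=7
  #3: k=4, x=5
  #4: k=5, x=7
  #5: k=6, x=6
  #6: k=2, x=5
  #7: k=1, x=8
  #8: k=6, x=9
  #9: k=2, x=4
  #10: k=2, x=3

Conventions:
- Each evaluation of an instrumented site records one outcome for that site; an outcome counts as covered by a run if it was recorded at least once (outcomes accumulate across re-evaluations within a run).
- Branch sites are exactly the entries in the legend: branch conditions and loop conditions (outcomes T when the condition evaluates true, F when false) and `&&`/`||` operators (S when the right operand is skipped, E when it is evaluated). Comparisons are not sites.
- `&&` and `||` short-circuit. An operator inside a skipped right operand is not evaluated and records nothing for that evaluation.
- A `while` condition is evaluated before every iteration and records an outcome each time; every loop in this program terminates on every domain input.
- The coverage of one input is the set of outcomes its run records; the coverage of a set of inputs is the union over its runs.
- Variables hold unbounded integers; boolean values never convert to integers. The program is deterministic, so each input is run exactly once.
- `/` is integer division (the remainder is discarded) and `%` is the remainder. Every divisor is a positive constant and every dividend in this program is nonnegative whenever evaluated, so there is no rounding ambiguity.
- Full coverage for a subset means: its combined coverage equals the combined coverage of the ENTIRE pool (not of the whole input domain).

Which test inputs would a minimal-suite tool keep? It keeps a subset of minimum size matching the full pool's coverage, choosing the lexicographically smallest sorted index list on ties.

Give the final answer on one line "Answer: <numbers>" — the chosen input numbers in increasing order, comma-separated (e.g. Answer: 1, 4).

input #1 (k=3, x=3): events B2->E, B1->T, B6->E, B5->T, B8->F, B9->T, B11->F; covers B1=T, B2=E, B5=T, B6=E, B8=F, B9=T, B11=F
input #2 (k=1, x=7): events B2->S, B1->F, B3->T, B4->F, B6->S, B5->F, B7->F, B8->F, B9->F, B10->F, B11->F; covers B1=F, B2=S, B3=T, B4=F, B5=F, B6=S, B7=F, B8=F, B9=F, B10=F, B11=F
input #3 (k=4, x=5): events B2->E, B1->F, B3->T, B4->T, B6->S, B5->F, B7->T, B8->F, B9->T, B11->F; covers B1=F, B2=E, B3=T, B4=T, B5=F, B6=S, B7=T, B8=F, B9=T, B11=F
input #4 (k=5, x=7): events B2->S, B1->F, B3->T, B4->T, B6->S, B5->F, B7->F, B8->F, B9->T, B11->F; covers B1=F, B2=S, B3=T, B4=T, B5=F, B6=S, B7=F, B8=F, B9=T, B11=F
input #5 (k=6, x=6): events B2->E, B1->T, B6->S, B5->F, B7->F, B8->F, B9->T, B11->F; covers B1=T, B2=E, B5=F, B6=S, B7=F, B8=F, B9=T, B11=F
input #6 (k=2, x=5): events B2->E, B1->F, B3->T, B4->F, B6->S, B5->F, B7->T, B8->F, B9->T, B11->F; covers B1=F, B2=E, B3=T, B4=F, B5=F, B6=S, B7=T, B8=F, B9=T, B11=F
input #7 (k=1, x=8): events B2->S, B1->F, B3->T, B4->F, B6->S, B5->F, B7->F, B8->F, B9->F, B10->F, B11->F; covers B1=F, B2=S, B3=T, B4=F, B5=F, B6=S, B7=F, B8=F, B9=F, B10=F, B11=F
input #8 (k=6, x=9): events B2->S, B1->F, B3->T, B4->F, B6->S, B5->F, B7->F, B8->F, B9->T, B11->F; covers B1=F, B2=S, B3=T, B4=F, B5=F, B6=S, B7=F, B8=F, B9=T, B11=F
input #9 (k=2, x=4): events B2->E, B1->F, B3->F, B6->E, B5->F, B7->T, B8->F, B9->T, B11->F; covers B1=F, B2=E, B3=F, B5=F, B6=E, B7=T, B8=F, B9=T, B11=F
input #10 (k=2, x=3): events B2->E, B1->T, B6->E, B5->T, B8->F, B9->T, B11->F; covers B1=T, B2=E, B5=T, B6=E, B8=F, B9=T, B11=F
together the pool reaches 19 outcomes: B1=T, B1=F, B2=S, B2=E, B3=T, B3=F, B4=T, B4=F, B5=T, B5=F, B6=S, B6=E, B7=T, B7=F, B8=F, B9=T, B9=F, B10=F, B11=F
no size-1 subset reaches all 19 outcomes (best union: 11/19)
no size-2 subset reaches all 19 outcomes (best union: 16/19)
no size-3 subset reaches all 19 outcomes (best union: 18/19)
at size 4, {1, 2, 3, 9} reaches all 19 outcomes; every lexicographically earlier size-4 subset fails

Answer: 1, 2, 3, 9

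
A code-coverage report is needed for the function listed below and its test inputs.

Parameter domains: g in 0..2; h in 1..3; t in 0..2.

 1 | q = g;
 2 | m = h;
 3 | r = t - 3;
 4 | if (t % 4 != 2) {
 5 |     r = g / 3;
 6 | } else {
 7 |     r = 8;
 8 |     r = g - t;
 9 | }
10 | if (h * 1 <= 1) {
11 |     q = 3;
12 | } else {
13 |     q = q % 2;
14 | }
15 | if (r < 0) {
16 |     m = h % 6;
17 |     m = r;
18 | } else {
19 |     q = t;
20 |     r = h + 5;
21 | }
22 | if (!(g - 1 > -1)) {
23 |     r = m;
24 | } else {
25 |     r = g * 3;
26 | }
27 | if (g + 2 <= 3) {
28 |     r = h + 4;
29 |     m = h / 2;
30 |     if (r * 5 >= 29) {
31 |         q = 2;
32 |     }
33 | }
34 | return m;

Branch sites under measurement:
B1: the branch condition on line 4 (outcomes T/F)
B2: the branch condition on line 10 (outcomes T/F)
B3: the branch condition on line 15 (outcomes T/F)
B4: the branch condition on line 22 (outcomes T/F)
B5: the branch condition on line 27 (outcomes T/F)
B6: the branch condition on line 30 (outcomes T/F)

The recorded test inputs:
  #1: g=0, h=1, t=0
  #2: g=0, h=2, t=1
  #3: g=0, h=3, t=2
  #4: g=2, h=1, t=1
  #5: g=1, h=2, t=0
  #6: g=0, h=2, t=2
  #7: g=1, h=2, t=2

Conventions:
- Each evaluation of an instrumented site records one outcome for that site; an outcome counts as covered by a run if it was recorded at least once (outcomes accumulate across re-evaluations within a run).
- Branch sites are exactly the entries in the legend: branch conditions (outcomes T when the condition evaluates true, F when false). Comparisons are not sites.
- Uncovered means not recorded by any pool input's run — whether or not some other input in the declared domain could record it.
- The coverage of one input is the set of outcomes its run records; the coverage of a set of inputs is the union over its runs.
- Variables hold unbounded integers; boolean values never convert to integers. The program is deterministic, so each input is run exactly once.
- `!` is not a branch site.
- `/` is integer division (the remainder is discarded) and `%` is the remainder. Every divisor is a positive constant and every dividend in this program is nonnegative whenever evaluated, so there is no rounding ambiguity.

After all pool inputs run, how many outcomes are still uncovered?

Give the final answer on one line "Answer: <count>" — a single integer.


input #1, g=0, h=1, t=0: outcomes B1=T, B2=T, B3=F, B4=T, B5=T, B6=F
input #2, g=0, h=2, t=1: outcomes B1=T, B2=F, B3=F, B4=T, B5=T, B6=T
input #3, g=0, h=3, t=2: outcomes B1=F, B2=F, B3=T, B4=T, B5=T, B6=T
input #4, g=2, h=1, t=1: outcomes B1=T, B2=T, B3=F, B4=F, B5=F
input #5, g=1, h=2, t=0: outcomes B1=T, B2=F, B3=F, B4=F, B5=T, B6=T
input #6, g=0, h=2, t=2: outcomes B1=F, B2=F, B3=T, B4=T, B5=T, B6=T
input #7, g=1, h=2, t=2: outcomes B1=F, B2=F, B3=T, B4=F, B5=T, B6=T
union over the pool: B1=T, B1=F, B2=T, B2=F, B3=T, B3=F, B4=T, B4=F, B5=T, B5=F, B6=T, B6=F
uncovered (0 of 12): none
Answer: 0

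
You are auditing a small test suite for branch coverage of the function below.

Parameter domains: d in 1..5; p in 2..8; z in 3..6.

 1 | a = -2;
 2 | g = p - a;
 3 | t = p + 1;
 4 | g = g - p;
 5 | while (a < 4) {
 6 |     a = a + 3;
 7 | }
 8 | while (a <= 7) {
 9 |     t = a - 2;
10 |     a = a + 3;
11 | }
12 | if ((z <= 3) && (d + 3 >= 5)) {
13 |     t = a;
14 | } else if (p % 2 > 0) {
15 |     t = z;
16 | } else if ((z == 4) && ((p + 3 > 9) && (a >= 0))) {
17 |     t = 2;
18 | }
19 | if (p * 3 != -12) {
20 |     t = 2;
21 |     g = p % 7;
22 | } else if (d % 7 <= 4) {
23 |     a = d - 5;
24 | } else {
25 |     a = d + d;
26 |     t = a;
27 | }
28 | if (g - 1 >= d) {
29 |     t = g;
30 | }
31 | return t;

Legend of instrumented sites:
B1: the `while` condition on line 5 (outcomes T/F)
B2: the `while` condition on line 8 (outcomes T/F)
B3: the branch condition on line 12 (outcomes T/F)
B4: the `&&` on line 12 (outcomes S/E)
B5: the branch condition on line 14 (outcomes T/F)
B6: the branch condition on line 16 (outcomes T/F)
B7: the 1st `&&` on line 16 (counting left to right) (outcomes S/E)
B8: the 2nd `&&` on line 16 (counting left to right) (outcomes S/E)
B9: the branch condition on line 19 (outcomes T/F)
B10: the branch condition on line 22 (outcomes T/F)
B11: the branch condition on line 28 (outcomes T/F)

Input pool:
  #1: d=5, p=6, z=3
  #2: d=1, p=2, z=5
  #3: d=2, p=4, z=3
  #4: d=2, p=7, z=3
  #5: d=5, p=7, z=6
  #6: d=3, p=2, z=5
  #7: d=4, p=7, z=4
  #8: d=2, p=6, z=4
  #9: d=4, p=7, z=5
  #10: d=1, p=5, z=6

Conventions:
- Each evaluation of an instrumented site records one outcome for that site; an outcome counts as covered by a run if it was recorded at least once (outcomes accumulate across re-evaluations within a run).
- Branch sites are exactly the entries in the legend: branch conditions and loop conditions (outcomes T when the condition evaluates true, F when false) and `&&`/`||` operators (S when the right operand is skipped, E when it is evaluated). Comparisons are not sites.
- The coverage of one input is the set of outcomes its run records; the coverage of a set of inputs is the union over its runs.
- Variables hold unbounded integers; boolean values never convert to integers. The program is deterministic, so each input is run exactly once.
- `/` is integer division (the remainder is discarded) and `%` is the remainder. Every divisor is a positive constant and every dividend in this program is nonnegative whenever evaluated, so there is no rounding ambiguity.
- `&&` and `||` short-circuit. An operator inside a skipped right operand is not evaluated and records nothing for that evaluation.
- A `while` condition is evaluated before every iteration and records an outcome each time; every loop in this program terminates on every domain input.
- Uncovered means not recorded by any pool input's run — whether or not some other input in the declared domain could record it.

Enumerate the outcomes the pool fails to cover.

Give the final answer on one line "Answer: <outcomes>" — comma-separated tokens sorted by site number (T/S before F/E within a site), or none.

input #1 (d=5, p=6, z=3): covers B1=T, B1=F, B2=T, B2=F, B3=T, B4=E, B9=T, B11=T
input #2 (d=1, p=2, z=5): covers B1=T, B1=F, B2=T, B2=F, B3=F, B4=S, B5=F, B6=F, B7=S, B9=T, B11=T
input #3 (d=2, p=4, z=3): covers B1=T, B1=F, B2=T, B2=F, B3=T, B4=E, B9=T, B11=T
input #4 (d=2, p=7, z=3): covers B1=T, B1=F, B2=T, B2=F, B3=T, B4=E, B9=T, B11=F
input #5 (d=5, p=7, z=6): covers B1=T, B1=F, B2=T, B2=F, B3=F, B4=S, B5=T, B9=T, B11=F
input #6 (d=3, p=2, z=5): covers B1=T, B1=F, B2=T, B2=F, B3=F, B4=S, B5=F, B6=F, B7=S, B9=T, B11=F
input #7 (d=4, p=7, z=4): covers B1=T, B1=F, B2=T, B2=F, B3=F, B4=S, B5=T, B9=T, B11=F
input #8 (d=2, p=6, z=4): covers B1=T, B1=F, B2=T, B2=F, B3=F, B4=S, B5=F, B6=F, B7=E, B8=S, B9=T, B11=T
input #9 (d=4, p=7, z=5): covers B1=T, B1=F, B2=T, B2=F, B3=F, B4=S, B5=T, B9=T, B11=F
input #10 (d=1, p=5, z=6): covers B1=T, B1=F, B2=T, B2=F, B3=F, B4=S, B5=T, B9=T, B11=T
union over the pool: B1=T, B1=F, B2=T, B2=F, B3=T, B3=F, B4=S, B4=E, B5=T, B5=F, B6=F, B7=S, B7=E, B8=S, B9=T, B11=T, B11=F
uncovered (5 of 22): B6=T, B8=E, B9=F, B10=T, B10=F

Answer: B6=T, B8=E, B9=F, B10=T, B10=F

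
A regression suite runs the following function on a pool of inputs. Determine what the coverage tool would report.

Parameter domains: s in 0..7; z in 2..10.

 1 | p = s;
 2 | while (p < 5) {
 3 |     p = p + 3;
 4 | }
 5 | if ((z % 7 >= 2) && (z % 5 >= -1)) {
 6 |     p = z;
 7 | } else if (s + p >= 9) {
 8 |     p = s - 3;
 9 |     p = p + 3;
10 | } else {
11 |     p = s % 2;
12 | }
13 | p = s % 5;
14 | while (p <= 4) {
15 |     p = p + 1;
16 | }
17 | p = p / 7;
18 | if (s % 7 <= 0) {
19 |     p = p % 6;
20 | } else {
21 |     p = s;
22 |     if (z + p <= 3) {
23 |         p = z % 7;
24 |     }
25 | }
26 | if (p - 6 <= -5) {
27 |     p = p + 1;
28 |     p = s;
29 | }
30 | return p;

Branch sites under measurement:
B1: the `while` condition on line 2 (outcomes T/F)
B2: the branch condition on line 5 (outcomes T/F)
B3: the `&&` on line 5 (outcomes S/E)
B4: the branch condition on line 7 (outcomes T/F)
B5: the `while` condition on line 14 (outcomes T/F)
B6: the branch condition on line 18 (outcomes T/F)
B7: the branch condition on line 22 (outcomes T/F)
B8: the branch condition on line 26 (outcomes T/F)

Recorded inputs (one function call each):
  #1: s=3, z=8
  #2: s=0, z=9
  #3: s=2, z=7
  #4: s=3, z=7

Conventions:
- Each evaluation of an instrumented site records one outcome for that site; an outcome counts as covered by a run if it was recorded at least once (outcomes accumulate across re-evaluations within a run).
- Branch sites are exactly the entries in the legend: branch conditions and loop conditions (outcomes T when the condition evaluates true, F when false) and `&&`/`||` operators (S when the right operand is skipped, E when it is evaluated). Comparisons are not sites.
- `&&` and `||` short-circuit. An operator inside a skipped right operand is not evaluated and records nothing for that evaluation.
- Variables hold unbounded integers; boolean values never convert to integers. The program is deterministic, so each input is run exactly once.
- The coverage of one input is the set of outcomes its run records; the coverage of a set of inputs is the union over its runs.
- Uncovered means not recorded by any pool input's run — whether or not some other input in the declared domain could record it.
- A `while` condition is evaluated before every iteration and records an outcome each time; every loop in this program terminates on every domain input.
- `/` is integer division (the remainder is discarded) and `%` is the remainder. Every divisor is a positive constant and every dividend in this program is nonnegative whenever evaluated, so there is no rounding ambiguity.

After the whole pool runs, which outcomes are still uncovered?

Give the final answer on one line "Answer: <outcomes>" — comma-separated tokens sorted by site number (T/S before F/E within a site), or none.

#1 (s=3, z=8) -> B1->T, B1->F, B3->S, B2->F, B4->T, B5->T, B5->T, B5->F, B6->F, B7->F, B8->F; covered: B1=T, B1=F, B2=F, B3=S, B4=T, B5=T, B5=F, B6=F, B7=F, B8=F
#2 (s=0, z=9) -> B1->T, B1->T, B1->F, B3->E, B2->T, B5->T, B5->T, B5->T, B5->T, B5->T, B5->F, B6->T, B8->T; covered: B1=T, B1=F, B2=T, B3=E, B5=T, B5=F, B6=T, B8=T
#3 (s=2, z=7) -> B1->T, B1->F, B3->S, B2->F, B4->F, B5->T, B5->T, B5->T, B5->F, B6->F, B7->F, B8->F; covered: B1=T, B1=F, B2=F, B3=S, B4=F, B5=T, B5=F, B6=F, B7=F, B8=F
#4 (s=3, z=7) -> B1->T, B1->F, B3->S, B2->F, B4->T, B5->T, B5->T, B5->F, B6->F, B7->F, B8->F; covered: B1=T, B1=F, B2=F, B3=S, B4=T, B5=T, B5=F, B6=F, B7=F, B8=F
union over the pool: B1=T, B1=F, B2=T, B2=F, B3=S, B3=E, B4=T, B4=F, B5=T, B5=F, B6=T, B6=F, B7=F, B8=T, B8=F
uncovered (1 of 16): B7=T

Answer: B7=T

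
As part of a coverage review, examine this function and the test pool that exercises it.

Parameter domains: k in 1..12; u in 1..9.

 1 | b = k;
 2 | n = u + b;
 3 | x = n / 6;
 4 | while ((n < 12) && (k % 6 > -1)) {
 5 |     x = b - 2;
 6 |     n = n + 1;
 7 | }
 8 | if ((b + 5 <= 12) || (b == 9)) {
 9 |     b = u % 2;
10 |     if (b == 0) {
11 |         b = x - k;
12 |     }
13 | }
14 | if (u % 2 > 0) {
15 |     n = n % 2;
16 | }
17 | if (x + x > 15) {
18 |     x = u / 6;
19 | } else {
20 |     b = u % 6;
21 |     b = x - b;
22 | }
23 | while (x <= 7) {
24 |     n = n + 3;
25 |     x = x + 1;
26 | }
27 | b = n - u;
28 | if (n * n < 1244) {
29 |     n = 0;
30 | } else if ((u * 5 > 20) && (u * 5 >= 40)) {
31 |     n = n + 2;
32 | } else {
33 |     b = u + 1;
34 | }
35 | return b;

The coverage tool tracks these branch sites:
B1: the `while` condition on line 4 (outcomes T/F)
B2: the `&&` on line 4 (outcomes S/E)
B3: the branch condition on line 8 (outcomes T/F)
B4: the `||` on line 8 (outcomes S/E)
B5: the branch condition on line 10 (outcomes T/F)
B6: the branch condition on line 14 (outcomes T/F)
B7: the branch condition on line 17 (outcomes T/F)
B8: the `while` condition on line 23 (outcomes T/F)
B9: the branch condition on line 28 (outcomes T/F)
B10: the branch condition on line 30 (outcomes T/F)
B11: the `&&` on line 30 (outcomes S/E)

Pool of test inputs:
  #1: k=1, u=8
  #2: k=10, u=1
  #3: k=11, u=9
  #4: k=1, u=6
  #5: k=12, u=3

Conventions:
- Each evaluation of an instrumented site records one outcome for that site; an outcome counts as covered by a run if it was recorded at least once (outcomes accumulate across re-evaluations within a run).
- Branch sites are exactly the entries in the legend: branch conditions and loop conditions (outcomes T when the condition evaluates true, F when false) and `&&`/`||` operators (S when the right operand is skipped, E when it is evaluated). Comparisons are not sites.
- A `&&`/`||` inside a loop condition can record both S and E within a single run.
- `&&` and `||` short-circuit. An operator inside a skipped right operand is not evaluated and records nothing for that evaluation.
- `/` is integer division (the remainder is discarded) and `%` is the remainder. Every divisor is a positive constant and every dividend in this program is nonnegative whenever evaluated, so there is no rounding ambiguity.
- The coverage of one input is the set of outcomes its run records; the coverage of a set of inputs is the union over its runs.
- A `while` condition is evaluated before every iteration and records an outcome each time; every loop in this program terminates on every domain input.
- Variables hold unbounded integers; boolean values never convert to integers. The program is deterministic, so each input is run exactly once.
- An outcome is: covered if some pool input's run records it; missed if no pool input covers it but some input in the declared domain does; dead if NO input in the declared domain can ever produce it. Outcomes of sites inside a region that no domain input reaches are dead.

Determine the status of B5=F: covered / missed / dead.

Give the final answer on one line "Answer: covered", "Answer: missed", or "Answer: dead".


no pool input records B5=F
but domain input (k=1, u=1) does record it -> reachable, so missed
Answer: missed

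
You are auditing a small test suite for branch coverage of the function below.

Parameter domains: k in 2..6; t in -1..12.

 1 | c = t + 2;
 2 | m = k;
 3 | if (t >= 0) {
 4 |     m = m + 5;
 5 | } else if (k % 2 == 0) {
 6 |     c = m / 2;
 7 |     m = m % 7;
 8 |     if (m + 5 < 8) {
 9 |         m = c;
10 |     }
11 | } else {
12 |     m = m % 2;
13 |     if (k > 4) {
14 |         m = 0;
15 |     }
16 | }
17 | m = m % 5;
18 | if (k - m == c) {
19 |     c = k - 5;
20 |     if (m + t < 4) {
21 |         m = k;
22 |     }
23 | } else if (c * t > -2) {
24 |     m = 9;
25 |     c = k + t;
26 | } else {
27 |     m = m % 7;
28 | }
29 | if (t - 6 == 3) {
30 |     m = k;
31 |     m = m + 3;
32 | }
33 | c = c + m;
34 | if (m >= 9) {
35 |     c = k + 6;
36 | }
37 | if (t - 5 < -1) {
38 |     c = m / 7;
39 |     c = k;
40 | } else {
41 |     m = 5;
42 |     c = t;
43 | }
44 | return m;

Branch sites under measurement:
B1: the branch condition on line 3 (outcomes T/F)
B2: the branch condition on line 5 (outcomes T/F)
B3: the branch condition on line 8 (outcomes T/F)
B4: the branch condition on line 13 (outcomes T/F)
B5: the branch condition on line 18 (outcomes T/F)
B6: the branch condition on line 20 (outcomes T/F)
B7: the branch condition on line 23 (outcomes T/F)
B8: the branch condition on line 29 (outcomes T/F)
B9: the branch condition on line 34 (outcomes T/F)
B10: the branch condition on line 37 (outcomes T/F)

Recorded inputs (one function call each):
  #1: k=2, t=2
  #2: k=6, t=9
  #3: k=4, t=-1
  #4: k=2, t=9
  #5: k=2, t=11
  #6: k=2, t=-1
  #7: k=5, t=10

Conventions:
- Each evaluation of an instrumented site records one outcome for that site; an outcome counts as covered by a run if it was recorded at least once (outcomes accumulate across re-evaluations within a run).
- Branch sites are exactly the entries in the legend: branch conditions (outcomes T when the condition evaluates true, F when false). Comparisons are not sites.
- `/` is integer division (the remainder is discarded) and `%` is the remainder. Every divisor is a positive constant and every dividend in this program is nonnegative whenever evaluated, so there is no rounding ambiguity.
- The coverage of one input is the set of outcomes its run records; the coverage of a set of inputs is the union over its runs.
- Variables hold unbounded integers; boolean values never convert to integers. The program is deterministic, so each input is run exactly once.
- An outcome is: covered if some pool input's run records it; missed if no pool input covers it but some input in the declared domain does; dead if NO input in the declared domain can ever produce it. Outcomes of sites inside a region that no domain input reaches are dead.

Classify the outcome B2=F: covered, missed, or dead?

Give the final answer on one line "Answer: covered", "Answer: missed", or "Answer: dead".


no pool input records B2=F
but domain input (k=3, t=-1) does record it -> reachable, so missed
Answer: missed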